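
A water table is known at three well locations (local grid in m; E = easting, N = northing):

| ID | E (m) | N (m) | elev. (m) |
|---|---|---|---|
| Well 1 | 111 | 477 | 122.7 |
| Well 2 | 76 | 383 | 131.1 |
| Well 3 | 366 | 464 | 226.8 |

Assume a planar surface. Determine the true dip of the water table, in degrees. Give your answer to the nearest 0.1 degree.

Two edge vectors: Well 1→Well 2 = (-35, -94, 8.4), Well 1→Well 3 = (255, -13, 104.1).
Normal n = (Well 1→Well 2) × (Well 1→Well 3) = (-9676.2, 5785.5, 24425).
So ∂z/∂E = −n_x/n_z = 0.39616 and ∂z/∂N = −n_y/n_z = −0.23687.
Gradient magnitude |∇z| = √(a² + b²) = √(0.15694 + 0.05611) = 0.46157.
True dip = arctan(0.46157) = 24.8°, dipping toward WNW (azimuth ≈ 301°).

24.8°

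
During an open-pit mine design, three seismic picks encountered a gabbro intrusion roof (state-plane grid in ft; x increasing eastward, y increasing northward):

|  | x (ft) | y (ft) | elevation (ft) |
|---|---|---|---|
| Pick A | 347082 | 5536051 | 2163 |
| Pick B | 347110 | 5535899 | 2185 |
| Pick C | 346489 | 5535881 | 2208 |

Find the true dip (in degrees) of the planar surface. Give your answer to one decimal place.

8.8°

Two edge vectors: Pick A→Pick B = (28, -152, 22), Pick A→Pick C = (-593, -170, 45).
Normal n = (Pick A→Pick B) × (Pick A→Pick C) = (-3100, -14306, -94896).
So ∂z/∂x = −n_x/n_z = −0.03267 and ∂z/∂y = −n_y/n_z = −0.15075.
Gradient magnitude |∇z| = √(a² + b²) = √(0.00107 + 0.02273) = 0.15425.
True dip = arctan(0.15425) = 8.8°, dipping toward NNE (azimuth ≈ 012°).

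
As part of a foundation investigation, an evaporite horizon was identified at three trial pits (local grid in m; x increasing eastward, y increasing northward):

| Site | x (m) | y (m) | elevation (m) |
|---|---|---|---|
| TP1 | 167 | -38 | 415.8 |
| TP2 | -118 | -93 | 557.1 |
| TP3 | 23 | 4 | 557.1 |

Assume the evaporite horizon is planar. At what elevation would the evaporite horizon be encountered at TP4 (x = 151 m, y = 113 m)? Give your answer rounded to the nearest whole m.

Two edge vectors: TP1→TP2 = (-285, -55, 141.3), TP1→TP3 = (-144, 42, 141.3).
Normal n = (TP1→TP2) × (TP1→TP3) = (-13706.1, 19923.3, -19890).
So ∂z/∂x = −n_x/n_z = −0.68910 and ∂z/∂y = −n_y/n_z = 1.00167.
Intercept c from TP1: 415.8 + 115.08 + 38.06 = 568.94.
At (151, 113): z = −104.1 + 113.2 + 568.94 = 578.1 m.

578 m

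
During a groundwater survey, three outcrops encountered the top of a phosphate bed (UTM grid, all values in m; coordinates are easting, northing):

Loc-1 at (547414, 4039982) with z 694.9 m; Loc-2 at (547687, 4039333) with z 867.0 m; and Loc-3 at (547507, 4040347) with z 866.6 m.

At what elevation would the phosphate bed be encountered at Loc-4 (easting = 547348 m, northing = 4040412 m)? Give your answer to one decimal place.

706.0 m

Let the plane be z = a·easting + b·northing + c.
Loc-2−Loc-1: 273a − 649b = 172.1;  Loc-3−Loc-1: 93a + 365b = 171.7.
Solving gives a = 1.089047637, b = 0.192927588.
Then c = 694.9 − a·547414 − b·4039982 = −1374889.01.
At (547348, 4040412): z = 596088.0 + 779506.9 − 1374889.01 = 706.0 m.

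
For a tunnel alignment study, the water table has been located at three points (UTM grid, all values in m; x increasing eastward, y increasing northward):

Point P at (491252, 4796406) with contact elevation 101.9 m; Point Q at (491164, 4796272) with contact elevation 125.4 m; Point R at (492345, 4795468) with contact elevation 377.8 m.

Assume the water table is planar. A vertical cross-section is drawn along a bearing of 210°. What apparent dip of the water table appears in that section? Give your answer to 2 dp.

8.89°

Two edge vectors: Point P→Point Q = (-88, -134, 23.5), Point P→Point R = (1093, -938, 275.9).
Normal n = (Point P→Point Q) × (Point P→Point R) = (-14927.6, 49964.7, 229006).
So ∂z/∂x = −n_x/n_z = 0.06518 and ∂z/∂y = −n_y/n_z = −0.21818.
Unit vector along 210° is (sin 210°, cos 210°) = (-0.5000, -0.8660).
Slope in that direction = a·(-0.5000) + b·(-0.8660) = 0.15636.
Apparent dip = arctan|0.15636| = 8.89° (true dip is 12.8°, so apparent ≤ true as expected).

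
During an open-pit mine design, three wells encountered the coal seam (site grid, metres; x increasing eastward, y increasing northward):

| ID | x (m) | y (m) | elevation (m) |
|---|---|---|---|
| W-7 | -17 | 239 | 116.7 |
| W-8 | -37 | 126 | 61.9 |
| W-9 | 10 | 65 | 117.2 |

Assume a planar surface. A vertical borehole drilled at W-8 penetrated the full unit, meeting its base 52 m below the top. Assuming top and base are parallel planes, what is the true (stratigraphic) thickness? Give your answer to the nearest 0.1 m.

Two edge vectors: W-7→W-8 = (-20, -113, -54.8), W-7→W-9 = (27, -174, 0.5).
Normal n = (W-7→W-8) × (W-7→W-9) = (-9591.7, -1469.6, 6531).
So ∂z/∂x = −n_x/n_z = 1.46864 and ∂z/∂y = −n_y/n_z = 0.22502.
|∇z| = √(a²+b²) = 1.48578, so dip δ = arctan(1.48578) = 56.06°.
True thickness = vertical thickness × cos δ = 52 × cos 56.06° = 29.0 m.

29.0 m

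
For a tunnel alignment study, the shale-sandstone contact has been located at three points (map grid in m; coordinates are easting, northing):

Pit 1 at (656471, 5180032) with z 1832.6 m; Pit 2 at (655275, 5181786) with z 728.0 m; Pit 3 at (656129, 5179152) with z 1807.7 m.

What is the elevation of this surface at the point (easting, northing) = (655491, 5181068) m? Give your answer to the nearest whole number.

Two edge vectors: Pit 1→Pit 2 = (-1196, 1754, -1104.6), Pit 1→Pit 3 = (-342, -880, -24.9).
Normal n = (Pit 1→Pit 2) × (Pit 1→Pit 3) = (-1015722.6, 347992.8, 1652348).
So ∂z/∂easting = −n_x/n_z = 0.61471470 and ∂z/∂northing = −n_y/n_z = −0.21060503.
Intercept c from Pit 1: 1832.6 − 403542.37 + 1090940.79 = 689231.02.
At (655491, 5181068): z = 402940.0 − 1091159.0 + 689231.02 = 1012.0 m.

1012 m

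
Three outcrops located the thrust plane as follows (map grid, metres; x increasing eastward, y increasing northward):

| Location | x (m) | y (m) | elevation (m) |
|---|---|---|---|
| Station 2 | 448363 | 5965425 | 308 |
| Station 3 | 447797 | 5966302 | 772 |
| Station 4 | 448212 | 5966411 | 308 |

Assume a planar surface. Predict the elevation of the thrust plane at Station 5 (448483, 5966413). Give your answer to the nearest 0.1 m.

Let the plane be z = a·x + b·y + c.
Station 3−Station 2: −566a + 877b = 464;  Station 4−Station 2: −151a + 986b = 0.
Solving gives a = −1.074838658, b = −0.164605109.
Then c = 308 − a·448363 − b·5965425 = 1464165.32.
At (448483, 5966413): z = −482046.9 − 982102.1 + 1464165.32 = 16.4 m.

16.4 m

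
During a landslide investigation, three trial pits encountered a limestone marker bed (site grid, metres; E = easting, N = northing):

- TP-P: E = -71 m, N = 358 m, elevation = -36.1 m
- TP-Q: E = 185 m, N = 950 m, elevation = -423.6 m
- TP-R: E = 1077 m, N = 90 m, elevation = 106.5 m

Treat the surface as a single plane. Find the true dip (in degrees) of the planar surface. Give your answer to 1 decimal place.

32.8°

Let the plane be z = a·E + b·N + c.
TP-Q−TP-P: 256a + 592b = −387.5;  TP-R−TP-P: 1148a − 268b = 142.6.
Solving gives a = −0.02597, b = −0.64333.
Gradient magnitude |∇z| = √(a² + b²) = √(0.00067 + 0.41387) = 0.64385.
True dip = arctan(0.64385) = 32.8°, dipping toward N (azimuth ≈ 002°).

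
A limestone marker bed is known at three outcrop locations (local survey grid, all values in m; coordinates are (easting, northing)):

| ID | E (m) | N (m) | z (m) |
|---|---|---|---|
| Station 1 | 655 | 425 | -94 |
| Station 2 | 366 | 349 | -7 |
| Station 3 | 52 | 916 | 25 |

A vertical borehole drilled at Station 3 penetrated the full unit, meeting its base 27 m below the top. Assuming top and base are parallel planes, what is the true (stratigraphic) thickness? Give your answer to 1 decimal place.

Two edge vectors: Station 1→Station 2 = (-289, -76, 87), Station 1→Station 3 = (-603, 491, 119).
Normal n = (Station 1→Station 2) × (Station 1→Station 3) = (-51761, -18070, -187727).
So ∂z/∂E = −n_x/n_z = −0.27572 and ∂z/∂N = −n_y/n_z = −0.09626.
|∇z| = √(a²+b²) = 0.29204, so dip δ = arctan(0.29204) = 16.28°.
True thickness = vertical thickness × cos δ = 27 × cos 16.28° = 25.9 m.

25.9 m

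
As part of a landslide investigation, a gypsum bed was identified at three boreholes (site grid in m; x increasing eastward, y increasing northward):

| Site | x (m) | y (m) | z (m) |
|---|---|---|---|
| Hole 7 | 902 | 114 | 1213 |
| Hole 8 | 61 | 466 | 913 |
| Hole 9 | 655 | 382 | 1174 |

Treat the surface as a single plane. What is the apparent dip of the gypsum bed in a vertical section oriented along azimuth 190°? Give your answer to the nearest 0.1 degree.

Two edge vectors: Hole 7→Hole 8 = (-841, 352, -300), Hole 7→Hole 9 = (-247, 268, -39).
Normal n = (Hole 7→Hole 8) × (Hole 7→Hole 9) = (66672, 41301, -138444).
So ∂z/∂x = −n_x/n_z = 0.48158 and ∂z/∂y = −n_y/n_z = 0.29832.
Unit vector along 190° is (sin 190°, cos 190°) = (-0.1736, -0.9848).
Slope in that direction = a·(-0.1736) + b·(-0.9848) = −0.37742.
Apparent dip = arctan|0.37742| = 20.7° (true dip is 29.5°, so apparent ≤ true as expected).

20.7°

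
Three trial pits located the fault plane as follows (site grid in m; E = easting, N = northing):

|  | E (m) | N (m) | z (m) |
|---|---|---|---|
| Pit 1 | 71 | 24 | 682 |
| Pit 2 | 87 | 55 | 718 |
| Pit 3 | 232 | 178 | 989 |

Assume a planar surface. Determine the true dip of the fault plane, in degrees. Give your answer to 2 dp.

Two edge vectors: Pit 1→Pit 2 = (16, 31, 36), Pit 1→Pit 3 = (161, 154, 307).
Normal n = (Pit 1→Pit 2) × (Pit 1→Pit 3) = (3973, 884, -2527).
So ∂z/∂E = −n_x/n_z = 1.57222 and ∂z/∂N = −n_y/n_z = 0.34982.
Gradient magnitude |∇z| = √(a² + b²) = √(2.47188 + 0.12238) = 1.61067.
True dip = arctan(1.61067) = 58.17°, dipping toward WSW (azimuth ≈ 257°).

58.17°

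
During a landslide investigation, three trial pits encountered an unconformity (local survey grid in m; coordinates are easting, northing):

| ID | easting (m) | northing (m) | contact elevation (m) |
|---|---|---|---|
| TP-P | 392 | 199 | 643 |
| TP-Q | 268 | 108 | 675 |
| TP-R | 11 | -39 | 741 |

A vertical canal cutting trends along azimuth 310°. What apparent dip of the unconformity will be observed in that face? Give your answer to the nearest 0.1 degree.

Two edge vectors: TP-P→TP-Q = (-124, -91, 32), TP-P→TP-R = (-381, -238, 98).
Normal n = (TP-P→TP-Q) × (TP-P→TP-R) = (-1302, -40, -5159).
So ∂z/∂easting = −n_x/n_z = −0.25237 and ∂z/∂northing = −n_y/n_z = −0.00775.
Unit vector along 310° is (sin 310°, cos 310°) = (-0.7660, 0.6428).
Slope in that direction = a·(-0.7660) + b·(0.6428) = 0.18835.
Apparent dip = arctan|0.18835| = 10.7° (true dip is 14.2°, so apparent ≤ true as expected).

10.7°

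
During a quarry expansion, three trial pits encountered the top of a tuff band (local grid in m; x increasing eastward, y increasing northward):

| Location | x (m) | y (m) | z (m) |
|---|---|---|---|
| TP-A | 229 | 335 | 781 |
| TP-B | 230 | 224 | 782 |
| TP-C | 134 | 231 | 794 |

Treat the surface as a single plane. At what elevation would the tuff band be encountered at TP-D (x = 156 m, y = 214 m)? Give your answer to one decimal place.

791.4 m

Two edge vectors: TP-A→TP-B = (1, -111, 1), TP-A→TP-C = (-95, -104, 13).
Normal n = (TP-A→TP-B) × (TP-A→TP-C) = (-1339, -108, -10649).
So ∂z/∂x = −n_x/n_z = −0.12574 and ∂z/∂y = −n_y/n_z = −0.01014.
Intercept c from TP-A: 781 + 28.79 + 3.40 = 813.19.
At (156, 214): z = −19.6 − 2.2 + 813.19 = 791.4 m.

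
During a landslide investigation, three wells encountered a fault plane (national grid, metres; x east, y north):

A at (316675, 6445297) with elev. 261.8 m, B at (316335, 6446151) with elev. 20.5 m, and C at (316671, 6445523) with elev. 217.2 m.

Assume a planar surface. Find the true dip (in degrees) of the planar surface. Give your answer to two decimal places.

Let the plane be z = a·x + b·y + c.
B−A: −340a + 854b = −241.3;  C−A: −4a + 226b = −44.6.
Solving gives a = 0.22398, b = −0.19338.
Gradient magnitude |∇z| = √(a² + b²) = √(0.05017 + 0.03740) = 0.29591.
True dip = arctan(0.29591) = 16.48°, dipping toward NW (azimuth ≈ 311°).

16.48°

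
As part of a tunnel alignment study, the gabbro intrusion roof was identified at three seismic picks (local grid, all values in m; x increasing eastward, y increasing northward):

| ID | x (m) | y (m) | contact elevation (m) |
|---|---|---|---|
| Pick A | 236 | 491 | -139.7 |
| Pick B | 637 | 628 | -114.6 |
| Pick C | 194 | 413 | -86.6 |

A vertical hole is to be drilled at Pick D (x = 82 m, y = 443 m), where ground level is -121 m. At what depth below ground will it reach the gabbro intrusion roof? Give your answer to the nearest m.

Two edge vectors: Pick A→Pick B = (401, 137, 25.1), Pick A→Pick C = (-42, -78, 53.1).
Normal n = (Pick A→Pick B) × (Pick A→Pick C) = (9232.5, -22347.3, -25524).
So ∂z/∂x = −n_x/n_z = 0.36172 and ∂z/∂y = −n_y/n_z = −0.87554.
Intercept c from Pick A: -139.7 − 85.37 + 429.89 = 204.82.
At (82, 443): z_contact = 29.7 − 387.9 + 204.82 = -153.4 m.
Depth below ground = -121 − (-153.4) = 32 m.

32 m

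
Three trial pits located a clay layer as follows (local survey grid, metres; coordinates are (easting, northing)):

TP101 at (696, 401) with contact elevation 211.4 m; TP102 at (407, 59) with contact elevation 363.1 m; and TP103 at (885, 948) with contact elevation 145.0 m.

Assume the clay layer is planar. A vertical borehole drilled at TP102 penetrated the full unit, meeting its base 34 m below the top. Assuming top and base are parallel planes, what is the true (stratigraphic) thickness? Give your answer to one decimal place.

Let the plane be z = a·E + b·N + c.
TP102−TP101: −289a − 342b = 151.7;  TP103−TP101: 189a + 547b = −66.4.
Solving gives a = −0.64499, b = 0.10147.
|∇z| = √(a²+b²) = 0.65292, so dip δ = arctan(0.65292) = 33.14°.
True thickness = vertical thickness × cos δ = 34 × cos 33.14° = 28.5 m.

28.5 m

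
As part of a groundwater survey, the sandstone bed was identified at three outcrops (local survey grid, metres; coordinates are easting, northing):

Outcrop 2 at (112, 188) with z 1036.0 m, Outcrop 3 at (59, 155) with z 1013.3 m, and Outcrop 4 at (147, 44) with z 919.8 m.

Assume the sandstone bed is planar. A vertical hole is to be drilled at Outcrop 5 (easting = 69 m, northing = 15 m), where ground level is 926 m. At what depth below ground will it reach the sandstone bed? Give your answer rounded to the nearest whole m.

Let the plane be z = a·easting + b·northing + c.
Outcrop 3−Outcrop 2: −53a − 33b = −22.7;  Outcrop 4−Outcrop 2: 35a − 144b = −116.2.
Solving gives a = −0.06439, b = 0.79129.
Then c = 1036 − a·112 − b·188 = 894.45.
At (69, 15): z_contact = −4.4 + 11.9 + 894.45 = 901.9 m.
Depth below ground = 926 − 901.9 = 24 m.

24 m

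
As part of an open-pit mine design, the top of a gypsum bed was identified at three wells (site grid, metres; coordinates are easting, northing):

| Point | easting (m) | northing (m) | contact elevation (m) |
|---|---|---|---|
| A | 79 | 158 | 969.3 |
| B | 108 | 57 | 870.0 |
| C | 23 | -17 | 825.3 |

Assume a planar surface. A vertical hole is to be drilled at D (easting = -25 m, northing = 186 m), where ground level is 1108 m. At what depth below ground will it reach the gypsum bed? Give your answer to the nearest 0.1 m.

85.8 m

Two edge vectors: A→B = (29, -101, -99.3), A→C = (-56, -175, -144).
Normal n = (A→B) × (A→C) = (-2833.5, 9736.8, -10731).
So ∂z/∂easting = −n_x/n_z = −0.26405 and ∂z/∂northing = −n_y/n_z = 0.90735.
Intercept c from A: 969.3 + 20.86 − 143.36 = 846.80.
At (-25, 186): z_contact = 6.60 + 168.77 + 846.80 = 1022.17 m.
Depth below ground = 1108 − 1022.17 = 85.8 m.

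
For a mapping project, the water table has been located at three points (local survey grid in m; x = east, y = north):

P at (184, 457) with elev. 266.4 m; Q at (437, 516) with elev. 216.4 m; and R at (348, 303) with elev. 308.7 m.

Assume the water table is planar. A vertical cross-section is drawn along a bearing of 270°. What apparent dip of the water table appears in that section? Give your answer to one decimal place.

Two edge vectors: P→Q = (253, 59, -50), P→R = (164, -154, 42.3).
Normal n = (P→Q) × (P→R) = (-5204.3, -18901.9, -48638).
So ∂z/∂x = −n_x/n_z = −0.10700 and ∂z/∂y = −n_y/n_z = −0.38862.
Unit vector along 270° is (sin 270°, cos 270°) = (-1.0000, -0.0000).
Slope in that direction = a·(-1.0000) + b·(-0.0000) = 0.10700.
Apparent dip = arctan|0.10700| = 6.1° (true dip is 22.0°, so apparent ≤ true as expected).

6.1°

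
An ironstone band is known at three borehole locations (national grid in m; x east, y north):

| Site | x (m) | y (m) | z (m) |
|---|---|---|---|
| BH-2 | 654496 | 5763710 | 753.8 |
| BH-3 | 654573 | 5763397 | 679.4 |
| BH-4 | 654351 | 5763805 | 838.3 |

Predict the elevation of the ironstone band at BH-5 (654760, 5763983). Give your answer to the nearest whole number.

650 m

Let the plane be z = a·x + b·y + c.
BH-3−BH-2: 77a − 313b = −74.4;  BH-4−BH-2: −145a + 95b = 84.5.
Solving gives a = −0.50907539, b = 0.11246388.
Then c = 753.8 − a·654496 − b·5763710 = −314267.60.
At (654760, 5763983): z = −333322.2 + 648239.9 − 314267.60 = 650.1 m.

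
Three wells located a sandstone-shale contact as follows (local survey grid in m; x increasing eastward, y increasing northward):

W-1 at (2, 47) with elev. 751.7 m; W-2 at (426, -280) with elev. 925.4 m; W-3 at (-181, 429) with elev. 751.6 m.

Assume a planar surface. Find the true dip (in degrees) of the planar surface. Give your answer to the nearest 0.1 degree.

35.8°

Two edge vectors: W-1→W-2 = (424, -327, 173.7), W-1→W-3 = (-183, 382, -0.1).
Normal n = (W-1→W-2) × (W-1→W-3) = (-66320.7, -31744.7, 102127).
So ∂z/∂x = −n_x/n_z = 0.64939 and ∂z/∂y = −n_y/n_z = 0.31084.
Gradient magnitude |∇z| = √(a² + b²) = √(0.42171 + 0.09662) = 0.71995.
True dip = arctan(0.71995) = 35.8°, dipping toward WSW (azimuth ≈ 244°).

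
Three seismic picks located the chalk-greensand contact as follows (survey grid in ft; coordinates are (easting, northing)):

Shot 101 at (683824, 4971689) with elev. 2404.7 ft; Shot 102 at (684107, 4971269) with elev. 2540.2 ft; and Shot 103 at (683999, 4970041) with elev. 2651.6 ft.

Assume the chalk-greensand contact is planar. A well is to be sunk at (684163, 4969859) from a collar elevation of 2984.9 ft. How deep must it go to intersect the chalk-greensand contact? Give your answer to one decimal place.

Let the plane be z = a·E + b·N + c.
Shot 102−Shot 101: 283a − 420b = 135.5;  Shot 103−Shot 101: 175a − 1648b = 246.9.
Solving gives a = 0.304430824, b = −0.117490659.
Then c = 2404.7 − a·683824 − b·4971689 = 378354.61.
At (684163, 4969859): z_contact = 208280.31 − 583912.01 + 378354.61 = 2722.91 ft.
Depth below ground = 2984.9 − 2722.91 = 262.0 ft.

262.0 ft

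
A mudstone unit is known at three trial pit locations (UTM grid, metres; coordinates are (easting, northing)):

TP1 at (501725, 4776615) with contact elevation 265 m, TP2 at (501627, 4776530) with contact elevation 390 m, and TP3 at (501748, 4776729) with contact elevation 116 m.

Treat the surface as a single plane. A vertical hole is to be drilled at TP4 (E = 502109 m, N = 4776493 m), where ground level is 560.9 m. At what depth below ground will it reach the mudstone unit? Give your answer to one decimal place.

206.7 m

Two edge vectors: TP1→TP2 = (-98, -85, 125), TP1→TP3 = (23, 114, -149).
Normal n = (TP1→TP2) × (TP1→TP3) = (-1585, -11727, -9217).
So ∂z/∂E = −n_x/n_z = −0.171964848 and ∂z/∂N = −n_y/n_z = −1.272322882.
Intercept c from TP1: 265 + 86279.06 + 6077396.56 = 6163940.62.
At (502109, 4776493): z_contact = −86345.10 − 6077241.34 + 6163940.62 = 354.19 m.
Depth below ground = 560.9 − 354.19 = 206.7 m.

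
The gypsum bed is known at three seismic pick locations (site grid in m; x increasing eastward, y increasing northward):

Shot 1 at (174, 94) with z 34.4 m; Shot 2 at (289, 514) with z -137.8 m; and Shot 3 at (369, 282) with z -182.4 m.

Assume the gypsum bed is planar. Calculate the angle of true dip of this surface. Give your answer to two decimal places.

Let the plane be z = a·x + b·y + c.
Shot 2−Shot 1: 115a + 420b = −172.2;  Shot 3−Shot 1: 195a + 188b = −216.8.
Solving gives a = −0.97350, b = −0.14345.
Gradient magnitude |∇z| = √(a² + b²) = √(0.94770 + 0.02058) = 0.98401.
True dip = arctan(0.98401) = 44.54°, dipping toward E (azimuth ≈ 082°).

44.54°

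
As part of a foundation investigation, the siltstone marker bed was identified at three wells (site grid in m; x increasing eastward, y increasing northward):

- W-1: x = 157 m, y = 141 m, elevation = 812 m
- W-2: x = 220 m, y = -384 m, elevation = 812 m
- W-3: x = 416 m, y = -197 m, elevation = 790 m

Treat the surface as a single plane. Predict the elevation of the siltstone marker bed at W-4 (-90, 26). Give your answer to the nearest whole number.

838 m

Two edge vectors: W-1→W-2 = (63, -525, 0), W-1→W-3 = (259, -338, -22).
Normal n = (W-1→W-2) × (W-1→W-3) = (11550, 1386, 114681).
So ∂z/∂x = −n_x/n_z = −0.10071 and ∂z/∂y = −n_y/n_z = −0.01209.
Intercept c from W-1: 812 + 15.81 + 1.70 = 829.52.
At (-90, 26): z = 9.1 − 0.3 + 829.52 = 838.3 m.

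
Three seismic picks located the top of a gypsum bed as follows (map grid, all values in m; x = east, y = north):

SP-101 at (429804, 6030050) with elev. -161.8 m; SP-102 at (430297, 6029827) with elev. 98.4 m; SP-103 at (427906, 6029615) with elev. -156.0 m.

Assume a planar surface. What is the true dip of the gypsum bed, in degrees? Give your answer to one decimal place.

38.6°

Let the plane be z = a·x + b·y + c.
SP-102−SP-101: 493a − 223b = 260.2;  SP-103−SP-101: −1898a − 435b = 5.8.
Solving gives a = 0.17546, b = −0.77891.
Gradient magnitude |∇z| = √(a² + b²) = √(0.03079 + 0.60670) = 0.79843.
True dip = arctan(0.79843) = 38.6°, dipping toward NNW (azimuth ≈ 347°).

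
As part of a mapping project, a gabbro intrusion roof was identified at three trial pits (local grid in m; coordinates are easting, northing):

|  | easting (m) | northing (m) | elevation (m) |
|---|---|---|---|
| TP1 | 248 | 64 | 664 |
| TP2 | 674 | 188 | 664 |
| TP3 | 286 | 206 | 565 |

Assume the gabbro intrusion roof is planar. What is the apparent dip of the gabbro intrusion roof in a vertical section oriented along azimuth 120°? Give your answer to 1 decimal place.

29.6°

Two edge vectors: TP1→TP2 = (426, 124, 0), TP1→TP3 = (38, 142, -99).
Normal n = (TP1→TP2) × (TP1→TP3) = (-12276, 42174, 55780).
So ∂z/∂easting = −n_x/n_z = 0.22008 and ∂z/∂northing = −n_y/n_z = −0.75608.
Unit vector along 120° is (sin 120°, cos 120°) = (0.8660, -0.5000).
Slope in that direction = a·(0.8660) + b·(-0.5000) = 0.56863.
Apparent dip = arctan|0.56863| = 29.6° (true dip is 38.2°, so apparent ≤ true as expected).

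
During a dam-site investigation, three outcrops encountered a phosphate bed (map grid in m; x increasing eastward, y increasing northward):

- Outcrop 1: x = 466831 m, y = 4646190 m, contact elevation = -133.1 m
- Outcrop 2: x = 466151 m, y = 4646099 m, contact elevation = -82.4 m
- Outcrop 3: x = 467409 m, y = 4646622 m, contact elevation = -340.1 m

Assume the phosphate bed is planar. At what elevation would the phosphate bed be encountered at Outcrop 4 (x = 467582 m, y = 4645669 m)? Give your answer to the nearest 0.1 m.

Let the plane be z = a·x + b·y + c.
Outcrop 2−Outcrop 1: −680a − 91b = 50.7;  Outcrop 3−Outcrop 1: 578a + 432b = −207.
Solving gives a = −0.012710958, b = −0.462159876.
Then c = -133.1 − a·466831 − b·4646190 = 2153083.36.
At (467582, 4645669): z = −5943.4 − 2147041.8 + 2153083.36 = 98.1 m.

98.1 m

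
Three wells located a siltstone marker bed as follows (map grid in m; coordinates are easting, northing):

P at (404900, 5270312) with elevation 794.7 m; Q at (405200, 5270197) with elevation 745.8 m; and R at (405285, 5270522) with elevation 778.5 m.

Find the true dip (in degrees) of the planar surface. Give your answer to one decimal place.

9.8°

Two edge vectors: P→Q = (300, -115, -48.9), P→R = (385, 210, -16.2).
Normal n = (P→Q) × (P→R) = (12132, -13966.5, 107275).
So ∂z/∂easting = −n_x/n_z = −0.11309 and ∂z/∂northing = −n_y/n_z = 0.13019.
Gradient magnitude |∇z| = √(a² + b²) = √(0.01279 + 0.01695) = 0.17245.
True dip = arctan(0.17245) = 9.8°, dipping toward SE (azimuth ≈ 139°).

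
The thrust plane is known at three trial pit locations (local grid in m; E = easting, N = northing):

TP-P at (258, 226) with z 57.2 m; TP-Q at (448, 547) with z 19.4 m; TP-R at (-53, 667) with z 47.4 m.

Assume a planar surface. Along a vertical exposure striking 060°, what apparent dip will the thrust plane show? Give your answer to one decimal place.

5.8°

Two edge vectors: TP-P→TP-Q = (190, 321, -37.8), TP-P→TP-R = (-311, 441, -9.8).
Normal n = (TP-P→TP-Q) × (TP-P→TP-R) = (13524, 13617.8, 183621).
So ∂z/∂E = −n_x/n_z = −0.07365 and ∂z/∂N = −n_y/n_z = −0.07416.
Unit vector along 060° is (sin 60°, cos 60°) = (0.8660, 0.5000).
Slope in that direction = a·(0.8660) + b·(0.5000) = −0.10087.
Apparent dip = arctan|0.10087| = 5.8° (true dip is 6.0°, so apparent ≤ true as expected).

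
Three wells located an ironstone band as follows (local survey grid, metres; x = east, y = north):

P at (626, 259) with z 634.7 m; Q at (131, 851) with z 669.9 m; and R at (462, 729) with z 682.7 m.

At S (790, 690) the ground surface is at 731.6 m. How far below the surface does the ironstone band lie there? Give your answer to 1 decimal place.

Let the plane be z = a·x + b·y + c.
Q−P: −495a + 592b = 35.2;  R−P: −164a + 470b = 48.
Solving gives a = 0.08758, b = 0.13269.
Then c = 634.7 − a·626 − b·259 = 545.51.
At (790, 690): z_contact = 69.19 + 91.55 + 545.51 = 706.25 m.
Depth below ground = 731.6 − 706.25 = 25.3 m.

25.3 m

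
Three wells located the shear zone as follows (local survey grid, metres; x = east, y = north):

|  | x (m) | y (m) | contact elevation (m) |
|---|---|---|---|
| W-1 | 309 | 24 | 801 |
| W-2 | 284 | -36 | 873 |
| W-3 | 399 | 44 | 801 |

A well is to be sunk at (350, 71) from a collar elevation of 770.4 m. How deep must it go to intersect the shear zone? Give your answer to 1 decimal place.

Let the plane be z = a·x + b·y + c.
W-2−W-1: −25a − 60b = 72;  W-3−W-1: 90a + 20b = 0.
Solving gives a = 0.29388, b = −1.32245.
Then c = 801 − a·309 − b·24 = 741.93.
At (350, 71): z_contact = 102.86 − 93.89 + 741.93 = 750.89 m.
Depth below ground = 770.4 − 750.89 = 19.5 m.

19.5 m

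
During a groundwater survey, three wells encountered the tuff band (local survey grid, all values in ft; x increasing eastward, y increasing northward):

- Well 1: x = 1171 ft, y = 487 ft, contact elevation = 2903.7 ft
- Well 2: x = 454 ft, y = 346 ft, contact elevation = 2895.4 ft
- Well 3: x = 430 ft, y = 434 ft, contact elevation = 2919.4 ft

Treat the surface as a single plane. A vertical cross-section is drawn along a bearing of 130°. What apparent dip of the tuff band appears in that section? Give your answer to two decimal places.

Let the plane be z = a·x + b·y + c.
Well 2−Well 1: −717a − 141b = −8.3;  Well 3−Well 1: −741a − 53b = 15.7.
Solving gives a = −0.03992, b = 0.26184.
Unit vector along 130° is (sin 130°, cos 130°) = (0.7660, -0.6428).
Slope in that direction = a·(0.7660) + b·(-0.6428) = −0.19889.
Apparent dip = arctan|0.19889| = 11.25° (true dip is 14.8°, so apparent ≤ true as expected).

11.25°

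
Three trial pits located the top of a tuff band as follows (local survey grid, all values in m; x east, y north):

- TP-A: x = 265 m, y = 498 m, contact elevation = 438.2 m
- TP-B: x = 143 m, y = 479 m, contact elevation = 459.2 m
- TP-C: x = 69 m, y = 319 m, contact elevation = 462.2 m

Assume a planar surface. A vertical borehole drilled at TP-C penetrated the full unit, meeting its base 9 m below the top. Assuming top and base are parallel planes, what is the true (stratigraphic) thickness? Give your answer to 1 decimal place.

Let the plane be z = a·x + b·y + c.
TP-B−TP-A: −122a − 19b = 21;  TP-C−TP-A: −196a − 179b = 24.
Solving gives a = −0.18235, b = 0.06558.
|∇z| = √(a²+b²) = 0.19378, so dip δ = arctan(0.19378) = 10.97°.
True thickness = vertical thickness × cos δ = 9 × cos 10.97° = 8.8 m.

8.8 m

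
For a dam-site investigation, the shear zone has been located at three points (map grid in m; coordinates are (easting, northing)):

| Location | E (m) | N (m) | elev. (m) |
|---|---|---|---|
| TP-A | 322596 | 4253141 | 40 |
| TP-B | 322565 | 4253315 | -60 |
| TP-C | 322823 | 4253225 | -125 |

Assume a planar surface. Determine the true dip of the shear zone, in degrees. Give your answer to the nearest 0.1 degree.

39.3°

Let the plane be z = a·E + b·N + c.
TP-B−TP-A: −31a + 174b = −100;  TP-C−TP-A: 227a + 84b = −165.
Solving gives a = −0.48240, b = −0.66066.
Gradient magnitude |∇z| = √(a² + b²) = √(0.23271 + 0.43647) = 0.81803.
True dip = arctan(0.81803) = 39.3°, dipping toward NE (azimuth ≈ 036°).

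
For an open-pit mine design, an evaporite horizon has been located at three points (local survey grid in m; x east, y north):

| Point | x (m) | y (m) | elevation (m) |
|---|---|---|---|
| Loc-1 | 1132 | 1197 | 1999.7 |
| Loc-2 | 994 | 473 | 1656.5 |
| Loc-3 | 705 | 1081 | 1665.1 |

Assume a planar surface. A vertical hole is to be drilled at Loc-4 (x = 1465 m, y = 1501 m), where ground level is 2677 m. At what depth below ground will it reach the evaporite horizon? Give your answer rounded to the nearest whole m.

343 m

Let the plane be z = a·x + b·y + c.
Loc-2−Loc-1: −138a − 724b = −343.2;  Loc-3−Loc-1: −427a − 116b = −334.6.
Solving gives a = 0.69059, b = 0.34240.
Then c = 1999.7 − a·1132 − b·1197 = 808.10.
At (1465, 1501): z_contact = 1011.7 + 513.9 + 808.10 = 2333.8 m.
Depth below ground = 2677 − 2333.8 = 343 m.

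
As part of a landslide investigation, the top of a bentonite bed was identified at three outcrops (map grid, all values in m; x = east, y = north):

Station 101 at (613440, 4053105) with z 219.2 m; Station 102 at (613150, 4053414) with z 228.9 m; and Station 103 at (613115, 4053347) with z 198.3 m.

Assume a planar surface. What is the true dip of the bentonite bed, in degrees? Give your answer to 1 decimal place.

Two edge vectors: Station 101→Station 102 = (-290, 309, 9.7), Station 101→Station 103 = (-325, 242, -20.9).
Normal n = (Station 101→Station 102) × (Station 101→Station 103) = (-8805.5, -9213.5, 30245).
So ∂z/∂x = −n_x/n_z = 0.29114 and ∂z/∂y = −n_y/n_z = 0.30463.
Gradient magnitude |∇z| = √(a² + b²) = √(0.08476 + 0.09280) = 0.42138.
True dip = arctan(0.42138) = 22.8°, dipping toward SW (azimuth ≈ 224°).

22.8°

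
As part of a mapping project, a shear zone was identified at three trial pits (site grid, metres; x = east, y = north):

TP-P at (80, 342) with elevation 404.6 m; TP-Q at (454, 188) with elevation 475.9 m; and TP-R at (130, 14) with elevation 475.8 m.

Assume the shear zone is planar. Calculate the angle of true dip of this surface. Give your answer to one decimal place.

12.8°

Two edge vectors: TP-P→TP-Q = (374, -154, 71.3), TP-P→TP-R = (50, -328, 71.2).
Normal n = (TP-P→TP-Q) × (TP-P→TP-R) = (12421.6, -23063.8, -114972).
So ∂z/∂x = −n_x/n_z = 0.10804 and ∂z/∂y = −n_y/n_z = −0.20060.
Gradient magnitude |∇z| = √(a² + b²) = √(0.01167 + 0.04024) = 0.22785.
True dip = arctan(0.22785) = 12.8°, dipping toward NNW (azimuth ≈ 332°).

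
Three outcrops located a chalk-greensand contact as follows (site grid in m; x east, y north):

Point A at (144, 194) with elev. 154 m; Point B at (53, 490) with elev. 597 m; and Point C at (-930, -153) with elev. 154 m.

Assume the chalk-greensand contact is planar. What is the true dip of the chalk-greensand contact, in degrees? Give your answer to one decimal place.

Let the plane be z = a·x + b·y + c.
Point B−Point A: −91a + 296b = 443;  Point C−Point A: −1074a − 347b = 0.
Solving gives a = −0.43986, b = 1.36140.
Gradient magnitude |∇z| = √(a² + b²) = √(0.19347 + 1.85340) = 1.43069.
True dip = arctan(1.43069) = 55.0°, dipping toward SSE (azimuth ≈ 162°).

55.0°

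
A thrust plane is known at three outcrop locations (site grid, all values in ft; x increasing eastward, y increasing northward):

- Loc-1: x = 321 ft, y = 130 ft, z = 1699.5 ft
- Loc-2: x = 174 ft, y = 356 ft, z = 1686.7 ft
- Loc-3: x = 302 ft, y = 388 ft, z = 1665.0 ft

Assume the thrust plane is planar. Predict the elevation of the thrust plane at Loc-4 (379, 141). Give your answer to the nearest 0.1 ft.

Let the plane be z = a·x + b·y + c.
Loc-2−Loc-1: −147a + 226b = −12.8;  Loc-3−Loc-1: −19a + 258b = −34.5.
Solving gives a = −0.13364, b = −0.14356.
Then c = 1699.5 − a·321 − b·130 = 1761.06.
At (379, 141): z = −50.6 − 20.2 + 1761.06 = 1690.2 ft.

1690.2 ft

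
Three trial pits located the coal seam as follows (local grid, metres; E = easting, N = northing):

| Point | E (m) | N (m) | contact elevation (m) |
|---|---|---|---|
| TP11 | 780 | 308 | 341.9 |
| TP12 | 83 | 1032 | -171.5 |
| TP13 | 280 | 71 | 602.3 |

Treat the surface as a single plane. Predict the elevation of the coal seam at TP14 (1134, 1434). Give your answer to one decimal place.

Let the plane be z = a·E + b·N + c.
TP12−TP11: −697a + 724b = −513.4;  TP13−TP11: −500a − 237b = 260.4.
Solving gives a = −0.126812, b = −0.831199.
Then c = 341.9 − a·780 − b·308 = 696.82.
At (1134, 1434): z = −143.8 − 1191.9 + 696.82 = -638.9 m.

-638.9 m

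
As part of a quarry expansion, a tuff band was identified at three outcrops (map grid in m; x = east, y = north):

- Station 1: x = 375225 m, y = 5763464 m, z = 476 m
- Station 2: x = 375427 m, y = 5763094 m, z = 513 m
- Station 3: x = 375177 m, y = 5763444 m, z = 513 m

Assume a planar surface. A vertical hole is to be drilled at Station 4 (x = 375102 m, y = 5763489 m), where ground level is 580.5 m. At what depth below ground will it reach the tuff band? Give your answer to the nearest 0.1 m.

42.0 m

Let the plane be z = a·x + b·y + c.
Station 2−Station 1: 202a − 370b = 37;  Station 3−Station 1: −48a − 20b = 37.
Solving gives a = −0.594036697, b = −0.424311927.
Then c = 476 − a·375225 − b·5763464 = 2668879.93.
At (375102, 5763489): z_contact = −222824.35 − 2445517.12 + 2668879.93 = 538.46 m.
Depth below ground = 580.5 − 538.46 = 42.0 m.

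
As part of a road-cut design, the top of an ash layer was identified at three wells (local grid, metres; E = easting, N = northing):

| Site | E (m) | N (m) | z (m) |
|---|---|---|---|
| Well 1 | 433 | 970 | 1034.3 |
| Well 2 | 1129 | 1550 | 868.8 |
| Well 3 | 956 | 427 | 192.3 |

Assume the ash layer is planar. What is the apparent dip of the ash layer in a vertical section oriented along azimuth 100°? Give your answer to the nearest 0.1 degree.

43.9°

Let the plane be z = a·E + b·N + c.
Well 2−Well 1: 696a + 580b = −165.5;  Well 3−Well 1: 523a − 543b = −842.
Solving gives a = −0.84875, b = 0.73316.
Unit vector along 100° is (sin 100°, cos 100°) = (0.9848, -0.1736).
Slope in that direction = a·(0.9848) + b·(-0.1736) = −0.96317.
Apparent dip = arctan|0.96317| = 43.9° (true dip is 48.3°, so apparent ≤ true as expected).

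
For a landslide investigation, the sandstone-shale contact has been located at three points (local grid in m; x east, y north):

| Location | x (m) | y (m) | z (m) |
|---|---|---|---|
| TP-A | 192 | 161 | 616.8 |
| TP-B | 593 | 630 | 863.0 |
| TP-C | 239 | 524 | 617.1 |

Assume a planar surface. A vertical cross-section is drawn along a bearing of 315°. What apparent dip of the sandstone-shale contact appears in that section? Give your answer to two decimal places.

Two edge vectors: TP-A→TP-B = (401, 469, 246.2), TP-A→TP-C = (47, 363, 0.3).
Normal n = (TP-A→TP-B) × (TP-A→TP-C) = (-89229.9, 11451.1, 123520).
So ∂z/∂x = −n_x/n_z = 0.72239 and ∂z/∂y = −n_y/n_z = −0.09271.
Unit vector along 315° is (sin 315°, cos 315°) = (-0.7071, 0.7071).
Slope in that direction = a·(-0.7071) + b·(0.7071) = −0.57636.
Apparent dip = arctan|0.57636| = 29.96° (true dip is 36.1°, so apparent ≤ true as expected).

29.96°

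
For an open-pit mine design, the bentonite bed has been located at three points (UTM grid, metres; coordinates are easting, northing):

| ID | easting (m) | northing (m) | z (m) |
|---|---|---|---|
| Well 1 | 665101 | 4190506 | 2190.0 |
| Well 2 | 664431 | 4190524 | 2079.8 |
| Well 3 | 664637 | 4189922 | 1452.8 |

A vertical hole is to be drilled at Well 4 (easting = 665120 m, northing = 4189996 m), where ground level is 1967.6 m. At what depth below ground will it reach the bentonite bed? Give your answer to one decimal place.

Let the plane be z = a·easting + b·northing + c.
Well 2−Well 1: −670a + 18b = −110.2;  Well 3−Well 1: −464a − 584b = −737.2.
Solving gives a = 0.194244705, b = 1.107997358.
Then c = 2190 − a·665101 − b·4190506 = −4770071.92.
At (665120, 4189996): z_contact = 129196.04 + 4642504.50 − 4770071.92 = 1628.61 m.
Depth below ground = 1967.6 − 1628.61 = 339.0 m.

339.0 m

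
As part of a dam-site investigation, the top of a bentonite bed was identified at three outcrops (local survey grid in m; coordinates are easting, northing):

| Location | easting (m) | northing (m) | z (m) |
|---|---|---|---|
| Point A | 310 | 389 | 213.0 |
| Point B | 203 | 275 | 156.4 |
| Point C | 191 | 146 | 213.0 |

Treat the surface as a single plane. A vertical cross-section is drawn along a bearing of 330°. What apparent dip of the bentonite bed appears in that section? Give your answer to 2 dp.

45.63°

Let the plane be z = a·easting + b·northing + c.
Point B−Point A: −107a − 114b = −56.6;  Point C−Point A: −119a − 243b = 0.
Solving gives a = 1.10606, b = −0.54165.
Unit vector along 330° is (sin 330°, cos 330°) = (-0.5000, 0.8660).
Slope in that direction = a·(-0.5000) + b·(0.8660) = −1.02211.
Apparent dip = arctan|1.02211| = 45.63° (true dip is 50.9°, so apparent ≤ true as expected).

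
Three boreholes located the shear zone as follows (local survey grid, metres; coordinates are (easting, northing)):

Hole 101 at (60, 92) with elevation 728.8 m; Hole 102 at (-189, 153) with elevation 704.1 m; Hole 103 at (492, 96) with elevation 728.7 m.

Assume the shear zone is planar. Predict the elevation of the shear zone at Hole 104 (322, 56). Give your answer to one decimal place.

Let the plane be z = a·E + b·N + c.
Hole 102−Hole 101: −249a + 61b = −24.7;  Hole 103−Hole 101: 432a + 4b = −0.1.
Solving gives a = 0.00339, b = −0.39108.
Then c = 728.8 − a·60 − b·92 = 764.58.
At (322, 56): z = 1.1 − 21.9 + 764.58 = 743.8 m.

743.8 m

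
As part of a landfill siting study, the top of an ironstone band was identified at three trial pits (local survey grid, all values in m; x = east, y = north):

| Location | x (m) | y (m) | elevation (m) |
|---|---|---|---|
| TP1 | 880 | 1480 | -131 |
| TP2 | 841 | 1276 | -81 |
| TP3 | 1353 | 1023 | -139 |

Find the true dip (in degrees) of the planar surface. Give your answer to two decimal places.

Let the plane be z = a·x + b·y + c.
TP2−TP1: −39a − 204b = 50;  TP3−TP1: 473a − 457b = −8.
Solving gives a = −0.21416, b = −0.20416.
Gradient magnitude |∇z| = √(a² + b²) = √(0.04587 + 0.04168) = 0.29588.
True dip = arctan(0.29588) = 16.48°, dipping toward NE (azimuth ≈ 046°).

16.48°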